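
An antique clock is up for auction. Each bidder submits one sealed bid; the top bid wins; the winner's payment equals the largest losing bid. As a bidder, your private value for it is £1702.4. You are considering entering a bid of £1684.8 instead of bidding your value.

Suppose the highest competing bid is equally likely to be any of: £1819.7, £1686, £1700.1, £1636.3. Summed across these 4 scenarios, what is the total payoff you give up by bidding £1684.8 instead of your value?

The deviation costs you only when the competing bid falls strictly between £1684.8 and £1702.4; elsewhere both bids give the same outcome.
£1819.7: outcomes coincide → loss £0.
£1686: truthful payoff £16.4, deviation payoff £0 → loss £16.4.
£1700.1: truthful payoff £2.3, deviation payoff £0 → loss £2.3.
£1636.3: outcomes coincide → loss £0.
Total loss = £16.4 + £2.3 = £18.7.

£18.7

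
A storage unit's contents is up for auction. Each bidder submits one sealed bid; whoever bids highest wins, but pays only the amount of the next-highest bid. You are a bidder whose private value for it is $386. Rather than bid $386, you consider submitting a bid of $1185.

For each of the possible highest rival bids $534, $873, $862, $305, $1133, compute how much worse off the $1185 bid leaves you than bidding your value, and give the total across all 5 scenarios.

The deviation costs you only when the competing bid falls strictly between $386 and $1185; elsewhere both bids give the same outcome.
$534: truthful payoff $0, deviation payoff −$148 → loss $148.
$873: truthful payoff $0, deviation payoff −$487 → loss $487.
$862: truthful payoff $0, deviation payoff −$476 → loss $476.
$305: outcomes coincide → loss $0.
$1133: truthful payoff $0, deviation payoff −$747 → loss $747.
Total loss = $148 + $487 + $476 + $747 = $1858.
Truthful bidding weakly dominates here: raising your bid can only win items priced above your value, and lowering it can only forfeit items priced below.

$1858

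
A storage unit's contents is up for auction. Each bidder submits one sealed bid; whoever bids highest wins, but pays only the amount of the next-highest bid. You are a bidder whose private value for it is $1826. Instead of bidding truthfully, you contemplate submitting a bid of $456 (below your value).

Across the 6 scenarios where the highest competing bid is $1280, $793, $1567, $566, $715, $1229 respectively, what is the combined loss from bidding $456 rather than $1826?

The deviation costs you only when the competing bid falls strictly between $456 and $1826; elsewhere both bids give the same outcome.
$1280: truthful payoff $546, deviation payoff $0 → loss $546.
$793: truthful payoff $1033, deviation payoff $0 → loss $1033.
$1567: truthful payoff $259, deviation payoff $0 → loss $259.
$566: truthful payoff $1260, deviation payoff $0 → loss $1260.
$715: truthful payoff $1111, deviation payoff $0 → loss $1111.
$1229: truthful payoff $597, deviation payoff $0 → loss $597.
Total loss = $546 + $1033 + $259 + $1260 + $1111 + $597 = $4806.
In a second-price auction your bid sets only whether you win, not what you pay, so bidding your true value is weakly dominant.

$4806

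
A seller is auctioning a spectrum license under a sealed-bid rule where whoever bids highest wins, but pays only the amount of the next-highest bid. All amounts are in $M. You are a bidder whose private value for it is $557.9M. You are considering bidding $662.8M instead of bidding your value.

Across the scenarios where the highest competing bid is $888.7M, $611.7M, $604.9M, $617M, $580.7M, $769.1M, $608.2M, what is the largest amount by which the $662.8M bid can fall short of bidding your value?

$888.7M: same outcome either way → loss $0M.
$611.7M: truthful gives $0M, deviation gives −$53.8M → loss $53.8M.
$604.9M: truthful gives $0M, deviation gives −$47M → loss $47M.
$617M: truthful gives $0M, deviation gives −$59.1M → loss $59.1M.
$580.7M: truthful gives $0M, deviation gives −$22.8M → loss $22.8M.
$769.1M: same outcome either way → loss $0M.
$608.2M: truthful gives $0M, deviation gives −$50.3M → loss $50.3M.
Maximum loss: $59.1M.

$59.1M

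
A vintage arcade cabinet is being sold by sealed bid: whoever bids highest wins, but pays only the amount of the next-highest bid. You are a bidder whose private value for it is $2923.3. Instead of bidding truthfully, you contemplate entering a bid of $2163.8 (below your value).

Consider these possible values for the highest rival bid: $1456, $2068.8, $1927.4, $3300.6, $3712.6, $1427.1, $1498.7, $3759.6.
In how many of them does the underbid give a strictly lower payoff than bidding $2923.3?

The deviation hurts exactly when the highest competing bid lies strictly between $2163.8 and $2923.3 — underbidding then forfeits a profitable win.
$1456: below both → same outcome either way.
$2068.8: below both → same outcome either way.
$1927.4: below both → same outcome either way.
$3300.6: above both → same outcome either way.
$3712.6: above both → same outcome either way.
$1427.1: below both → same outcome either way.
$1498.7: below both → same outcome either way.
$3759.6: above both → same outcome either way.
Count: 0.

0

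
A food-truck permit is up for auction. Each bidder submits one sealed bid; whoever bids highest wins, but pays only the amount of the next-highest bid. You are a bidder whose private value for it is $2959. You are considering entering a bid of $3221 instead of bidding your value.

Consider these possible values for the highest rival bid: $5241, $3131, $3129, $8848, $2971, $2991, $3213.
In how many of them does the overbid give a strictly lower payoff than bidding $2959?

The deviation hurts exactly when the highest competing bid lies strictly between $2959 and $3221 — overbidding then wins at a price above your value.
$5241: above both → same outcome either way.
$3131: inside the interval → strictly worse (loss $172).
$3129: inside the interval → strictly worse (loss $170).
$8848: above both → same outcome either way.
$2971: inside the interval → strictly worse (loss $12).
$2991: inside the interval → strictly worse (loss $32).
$3213: inside the interval → strictly worse (loss $254).
Count: 5.

5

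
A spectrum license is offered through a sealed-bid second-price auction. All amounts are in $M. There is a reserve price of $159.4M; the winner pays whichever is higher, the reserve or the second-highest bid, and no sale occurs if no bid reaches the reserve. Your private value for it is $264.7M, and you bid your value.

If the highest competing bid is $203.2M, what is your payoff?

$61.5M

Your bid $264.7M is the highest and exceeds the reserve.
Price = max(second-highest bid, reserve) = max($203.2M, $159.4M) = $203.2M.
Payoff = $264.7M − $203.2M = $61.5M.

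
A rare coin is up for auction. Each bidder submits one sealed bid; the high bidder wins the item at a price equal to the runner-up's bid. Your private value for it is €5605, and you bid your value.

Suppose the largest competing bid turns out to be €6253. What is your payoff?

€0

Your bid €5605 is below the highest competing bid €6253, so you lose.
A losing bidder pays nothing and receives nothing: payoff = €0.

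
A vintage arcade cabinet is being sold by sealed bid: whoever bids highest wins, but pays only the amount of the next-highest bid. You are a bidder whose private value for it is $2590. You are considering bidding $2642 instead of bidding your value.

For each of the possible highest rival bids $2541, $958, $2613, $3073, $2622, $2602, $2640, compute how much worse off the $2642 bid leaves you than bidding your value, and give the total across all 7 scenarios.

The deviation costs you only when the competing bid falls strictly between $2590 and $2642; elsewhere both bids give the same outcome.
$2541: outcomes coincide → loss $0.
$958: outcomes coincide → loss $0.
$2613: truthful payoff $0, deviation payoff −$23 → loss $23.
$3073: outcomes coincide → loss $0.
$2622: truthful payoff $0, deviation payoff −$32 → loss $32.
$2602: truthful payoff $0, deviation payoff −$12 → loss $12.
$2640: truthful payoff $0, deviation payoff −$50 → loss $50.
Total loss = $23 + $32 + $12 + $50 = $117.

$117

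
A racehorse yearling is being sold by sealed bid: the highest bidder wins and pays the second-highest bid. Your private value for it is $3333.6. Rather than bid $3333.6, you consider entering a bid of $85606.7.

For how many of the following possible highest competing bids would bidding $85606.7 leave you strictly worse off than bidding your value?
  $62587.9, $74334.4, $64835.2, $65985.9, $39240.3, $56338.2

The deviation hurts exactly when the highest competing bid lies strictly between $3333.6 and $85606.7 — overbidding then wins at a price above your value.
$62587.9: inside the interval → strictly worse (loss $59254.3).
$74334.4: inside the interval → strictly worse (loss $71000.8).
$64835.2: inside the interval → strictly worse (loss $61501.6).
$65985.9: inside the interval → strictly worse (loss $62652.3).
$39240.3: inside the interval → strictly worse (loss $35906.7).
$56338.2: inside the interval → strictly worse (loss $53004.6).
Count: 6.

6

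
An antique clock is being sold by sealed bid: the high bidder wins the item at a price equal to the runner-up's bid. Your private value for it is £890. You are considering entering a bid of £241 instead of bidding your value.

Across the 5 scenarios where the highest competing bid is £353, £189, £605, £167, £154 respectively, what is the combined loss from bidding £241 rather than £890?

The deviation costs you only when the competing bid falls strictly between £241 and £890; elsewhere both bids give the same outcome.
£353: truthful payoff £537, deviation payoff £0 → loss £537.
£189: outcomes coincide → loss £0.
£605: truthful payoff £285, deviation payoff £0 → loss £285.
£167: outcomes coincide → loss £0.
£154: outcomes coincide → loss £0.
Total loss = £537 + £285 = £822.

£822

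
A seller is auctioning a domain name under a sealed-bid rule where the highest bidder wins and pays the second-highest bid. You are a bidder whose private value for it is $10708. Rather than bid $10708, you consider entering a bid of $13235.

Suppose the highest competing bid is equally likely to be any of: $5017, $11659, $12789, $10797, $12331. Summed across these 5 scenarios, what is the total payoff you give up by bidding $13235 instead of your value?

The deviation costs you only when the competing bid falls strictly between $10708 and $13235; elsewhere both bids give the same outcome.
$5017: outcomes coincide → loss $0.
$11659: truthful payoff $0, deviation payoff −$951 → loss $951.
$12789: truthful payoff $0, deviation payoff −$2081 → loss $2081.
$10797: truthful payoff $0, deviation payoff −$89 → loss $89.
$12331: truthful payoff $0, deviation payoff −$1623 → loss $1623.
Total loss = $951 + $2081 + $89 + $1623 = $4744.

$4744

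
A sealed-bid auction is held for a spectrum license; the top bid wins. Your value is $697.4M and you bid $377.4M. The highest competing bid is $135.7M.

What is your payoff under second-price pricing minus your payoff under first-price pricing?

You have the highest bid, so you win under either rule.
Second-price: pay $135.7M → payoff $561.7M.
First-price: pay your own bid $377.4M → payoff $320M.
Difference = $561.7M − ($320M) = $241.7M.

$241.7M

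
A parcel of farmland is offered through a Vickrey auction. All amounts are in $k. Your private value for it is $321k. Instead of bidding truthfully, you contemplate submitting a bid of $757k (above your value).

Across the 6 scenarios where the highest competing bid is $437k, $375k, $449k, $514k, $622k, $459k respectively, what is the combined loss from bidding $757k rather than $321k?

$930k

The deviation costs you only when the competing bid falls strictly between $321k and $757k; elsewhere both bids give the same outcome.
$437k: truthful payoff $0k, deviation payoff −$116k → loss $116k.
$375k: truthful payoff $0k, deviation payoff −$54k → loss $54k.
$449k: truthful payoff $0k, deviation payoff −$128k → loss $128k.
$514k: truthful payoff $0k, deviation payoff −$193k → loss $193k.
$622k: truthful payoff $0k, deviation payoff −$301k → loss $301k.
$459k: truthful payoff $0k, deviation payoff −$138k → loss $138k.
Total loss = $116k + $54k + $128k + $193k + $301k + $138k = $930k.
Truthful bidding weakly dominates here: raising your bid can only win items priced above your value, and lowering it can only forfeit items priced below.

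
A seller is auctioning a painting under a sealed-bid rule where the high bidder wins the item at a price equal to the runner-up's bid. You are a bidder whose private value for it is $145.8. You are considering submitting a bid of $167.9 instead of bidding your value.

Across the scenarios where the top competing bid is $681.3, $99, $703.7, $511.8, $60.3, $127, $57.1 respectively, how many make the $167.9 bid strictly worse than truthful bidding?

0

The deviation hurts exactly when the highest competing bid lies strictly between $145.8 and $167.9 — overbidding then wins at a price above your value.
$681.3: above both → same outcome either way.
$99: below both → same outcome either way.
$703.7: above both → same outcome either way.
$511.8: above both → same outcome either way.
$60.3: below both → same outcome either way.
$127: below both → same outcome either way.
$57.1: below both → same outcome either way.
Count: 0.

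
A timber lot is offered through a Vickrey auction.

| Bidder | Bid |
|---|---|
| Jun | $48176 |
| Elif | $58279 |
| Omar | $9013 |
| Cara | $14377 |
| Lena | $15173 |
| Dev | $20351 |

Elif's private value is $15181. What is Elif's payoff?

−$32995

Highest bid: Elif at $58279, so Elif wins.
Second-highest bid: Jun at $48176 — that is the price the winner pays.
Elif's payoff = value − price = $15181 − $48176 = −$32995.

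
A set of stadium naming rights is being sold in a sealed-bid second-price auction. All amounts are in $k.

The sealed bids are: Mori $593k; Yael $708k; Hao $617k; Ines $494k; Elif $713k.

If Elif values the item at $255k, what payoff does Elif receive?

−$453k

Highest bid: Elif at $713k, so Elif wins.
Second-highest bid: Yael at $708k — that is the price the winner pays.
Elif's payoff = value − price = $255k − $708k = −$453k.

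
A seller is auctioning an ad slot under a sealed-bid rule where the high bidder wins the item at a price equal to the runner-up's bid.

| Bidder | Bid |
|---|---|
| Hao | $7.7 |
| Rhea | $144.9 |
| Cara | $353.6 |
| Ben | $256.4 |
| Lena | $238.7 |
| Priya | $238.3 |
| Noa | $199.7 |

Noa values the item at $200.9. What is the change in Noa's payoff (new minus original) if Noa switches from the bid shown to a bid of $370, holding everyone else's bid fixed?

−$152.7

The highest bid among the other bidders is $353.6; Noa's bid doesn't change that.
Original bid $199.7: Noa is not highest (top rival bid is $353.6); payoff $0.
Alternative bid $370: Noa is highest, pays the top rival bid $353.6; payoff $200.9 − $353.6 = −$152.7.
Change in payoff = −$152.7 − ($0) = −$152.7.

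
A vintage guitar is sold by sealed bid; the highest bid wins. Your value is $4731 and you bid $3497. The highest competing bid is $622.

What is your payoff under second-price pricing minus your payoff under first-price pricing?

$2875

You have the highest bid, so you win under either rule.
Second-price: pay $622 → payoff $4109.
First-price: pay your own bid $3497 → payoff $1234.
Difference = $4109 − ($1234) = $2875.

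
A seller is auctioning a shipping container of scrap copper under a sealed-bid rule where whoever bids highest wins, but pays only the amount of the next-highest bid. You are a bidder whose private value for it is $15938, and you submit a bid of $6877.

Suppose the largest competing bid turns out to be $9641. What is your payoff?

$0

Your bid $6877 is below the highest competing bid $9641, so you lose.
A losing bidder pays nothing and receives nothing: payoff = $0.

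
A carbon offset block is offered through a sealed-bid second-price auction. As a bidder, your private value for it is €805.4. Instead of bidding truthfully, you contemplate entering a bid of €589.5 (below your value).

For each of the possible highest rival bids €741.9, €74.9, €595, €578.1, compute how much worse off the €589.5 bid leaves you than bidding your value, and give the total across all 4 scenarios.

The deviation costs you only when the competing bid falls strictly between €589.5 and €805.4; elsewhere both bids give the same outcome.
€741.9: truthful payoff €63.5, deviation payoff €0 → loss €63.5.
€74.9: outcomes coincide → loss €0.
€595: truthful payoff €210.4, deviation payoff €0 → loss €210.4.
€578.1: outcomes coincide → loss €0.
Total loss = €63.5 + €210.4 = €273.9.

€273.9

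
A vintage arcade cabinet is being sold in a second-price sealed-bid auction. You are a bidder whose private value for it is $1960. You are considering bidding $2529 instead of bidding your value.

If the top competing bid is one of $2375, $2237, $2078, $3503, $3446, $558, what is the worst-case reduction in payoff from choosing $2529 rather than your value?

$2375: truthful gives $0, deviation gives −$415 → loss $415.
$2237: truthful gives $0, deviation gives −$277 → loss $277.
$2078: truthful gives $0, deviation gives −$118 → loss $118.
$3503: same outcome either way → loss $0.
$3446: same outcome either way → loss $0.
$558: same outcome either way → loss $0.
Maximum loss: $415.

$415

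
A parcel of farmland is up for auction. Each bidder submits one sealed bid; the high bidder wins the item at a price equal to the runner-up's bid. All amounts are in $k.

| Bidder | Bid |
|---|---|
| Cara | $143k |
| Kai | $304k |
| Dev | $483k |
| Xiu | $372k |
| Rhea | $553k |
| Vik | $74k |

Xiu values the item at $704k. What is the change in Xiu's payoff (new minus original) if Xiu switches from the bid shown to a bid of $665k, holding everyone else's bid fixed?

$151k

The highest bid among the other bidders is $553k; Xiu's bid doesn't change that.
Original bid $372k: Xiu is not highest (top rival bid is $553k); payoff $0k.
Alternative bid $665k: Xiu is highest, pays the top rival bid $553k; payoff $704k − $553k = $151k.
Change in payoff = $151k − ($0k) = $151k.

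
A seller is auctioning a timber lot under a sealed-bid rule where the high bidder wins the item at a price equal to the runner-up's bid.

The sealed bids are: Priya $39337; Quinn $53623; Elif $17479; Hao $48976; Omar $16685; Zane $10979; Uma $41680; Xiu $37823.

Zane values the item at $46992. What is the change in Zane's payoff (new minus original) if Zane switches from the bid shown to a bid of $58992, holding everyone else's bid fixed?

−$6631

The highest bid among the other bidders is $53623; Zane's bid doesn't change that.
Original bid $10979: Zane is not highest (top rival bid is $53623); payoff $0.
Alternative bid $58992: Zane is highest, pays the top rival bid $53623; payoff $46992 − $53623 = −$6631.
Change in payoff = −$6631 − ($0) = −$6631.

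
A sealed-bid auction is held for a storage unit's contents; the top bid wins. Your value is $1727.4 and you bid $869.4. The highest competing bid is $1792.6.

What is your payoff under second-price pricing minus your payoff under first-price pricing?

$0

Your bid $869.4 is below $1792.6, so you lose under either rule.
Payoff is $0 in both cases; difference = $0.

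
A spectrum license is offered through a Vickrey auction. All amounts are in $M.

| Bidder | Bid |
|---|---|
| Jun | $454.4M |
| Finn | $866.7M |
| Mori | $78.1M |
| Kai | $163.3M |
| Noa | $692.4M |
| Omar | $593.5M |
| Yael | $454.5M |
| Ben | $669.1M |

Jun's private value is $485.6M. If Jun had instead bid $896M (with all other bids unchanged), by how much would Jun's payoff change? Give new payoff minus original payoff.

−$381.1M

The highest bid among the other bidders is $866.7M; Jun's bid doesn't change that.
Original bid $454.4M: Jun is not highest (top rival bid is $866.7M); payoff $0M.
Alternative bid $896M: Jun is highest, pays the top rival bid $866.7M; payoff $485.6M − $866.7M = −$381.1M.
Change in payoff = −$381.1M − ($0M) = −$381.1M.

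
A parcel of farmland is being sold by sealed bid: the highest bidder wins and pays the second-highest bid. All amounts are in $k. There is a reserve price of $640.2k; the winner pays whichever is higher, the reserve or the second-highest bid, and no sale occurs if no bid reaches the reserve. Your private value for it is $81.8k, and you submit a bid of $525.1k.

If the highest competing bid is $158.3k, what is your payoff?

$0k

Your bid $525.1k is the highest bid but falls below the reserve $640.2k, so the item goes unsold. Payoff $0k.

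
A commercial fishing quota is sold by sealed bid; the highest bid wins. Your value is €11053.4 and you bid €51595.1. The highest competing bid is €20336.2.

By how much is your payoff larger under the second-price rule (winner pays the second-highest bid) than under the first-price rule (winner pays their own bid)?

€31258.9

You have the highest bid, so you win under either rule.
Second-price: pay €20336.2 → payoff −€9282.8.
First-price: pay your own bid €51595.1 → payoff −€40541.7.
Difference = −€9282.8 − (−€40541.7) = €31258.9.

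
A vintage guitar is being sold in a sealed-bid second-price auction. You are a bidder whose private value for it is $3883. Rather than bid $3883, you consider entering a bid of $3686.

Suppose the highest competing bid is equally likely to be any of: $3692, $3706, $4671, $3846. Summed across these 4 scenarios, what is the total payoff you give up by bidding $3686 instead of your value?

The deviation costs you only when the competing bid falls strictly between $3686 and $3883; elsewhere both bids give the same outcome.
$3692: truthful payoff $191, deviation payoff $0 → loss $191.
$3706: truthful payoff $177, deviation payoff $0 → loss $177.
$4671: outcomes coincide → loss $0.
$3846: truthful payoff $37, deviation payoff $0 → loss $37.
Total loss = $191 + $177 + $37 = $405.
In a second-price auction your bid sets only whether you win, not what you pay, so bidding your true value is weakly dominant.

$405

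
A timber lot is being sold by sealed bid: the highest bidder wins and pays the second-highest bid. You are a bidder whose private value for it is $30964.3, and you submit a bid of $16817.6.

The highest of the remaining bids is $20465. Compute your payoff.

Your bid $16817.6 is below the highest competing bid $20465, so you lose.
A losing bidder pays nothing and receives nothing: payoff = $0.

$0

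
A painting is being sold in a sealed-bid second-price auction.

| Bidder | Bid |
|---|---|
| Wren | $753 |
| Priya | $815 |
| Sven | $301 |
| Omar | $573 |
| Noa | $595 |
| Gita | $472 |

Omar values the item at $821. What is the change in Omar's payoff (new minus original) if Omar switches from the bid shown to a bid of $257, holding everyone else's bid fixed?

$0

The highest bid among the other bidders is $815; Omar's bid doesn't change that.
Original bid $573: Omar is not highest (top rival bid is $815); payoff $0.
Alternative bid $257: Omar is not highest (top rival bid is $815); payoff $0.
Change in payoff = $0 − ($0) = $0.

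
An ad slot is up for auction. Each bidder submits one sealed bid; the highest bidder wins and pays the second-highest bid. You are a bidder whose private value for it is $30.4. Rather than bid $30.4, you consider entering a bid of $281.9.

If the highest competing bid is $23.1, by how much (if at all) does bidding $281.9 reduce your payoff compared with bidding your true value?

$0

Bidding your value $30.4: you win (since $30.4 > $23.1) and pay $23.1. Payoff $7.3.
Bidding $281.9: you win and pay $23.1. Payoff $30.4 − $23.1 = $7.3.
Difference = $7.3 − $7.3 = $0; both bids lead to the same outcome because the competing bid is below both your value and your alternative bid.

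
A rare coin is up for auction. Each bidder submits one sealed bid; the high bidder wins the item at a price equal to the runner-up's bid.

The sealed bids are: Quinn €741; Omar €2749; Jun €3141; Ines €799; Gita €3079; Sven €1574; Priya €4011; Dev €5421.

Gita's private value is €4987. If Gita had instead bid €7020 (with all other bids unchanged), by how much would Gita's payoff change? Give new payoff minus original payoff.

−€434

The highest bid among the other bidders is €5421; Gita's bid doesn't change that.
Original bid €3079: Gita is not highest (top rival bid is €5421); payoff €0.
Alternative bid €7020: Gita is highest, pays the top rival bid €5421; payoff €4987 − €5421 = −€434.
Change in payoff = −€434 − (€0) = −€434.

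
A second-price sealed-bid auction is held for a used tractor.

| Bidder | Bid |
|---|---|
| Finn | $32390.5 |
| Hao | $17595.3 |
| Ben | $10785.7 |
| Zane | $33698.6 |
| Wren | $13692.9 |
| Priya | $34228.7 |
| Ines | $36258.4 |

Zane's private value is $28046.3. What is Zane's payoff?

$0

Highest bid: Ines at $36258.4, so Ines wins.
Second-highest bid: Priya at $34228.7 — that is the price the winner pays.
Zane did not win, so Zane pays nothing and receives nothing: payoff $0.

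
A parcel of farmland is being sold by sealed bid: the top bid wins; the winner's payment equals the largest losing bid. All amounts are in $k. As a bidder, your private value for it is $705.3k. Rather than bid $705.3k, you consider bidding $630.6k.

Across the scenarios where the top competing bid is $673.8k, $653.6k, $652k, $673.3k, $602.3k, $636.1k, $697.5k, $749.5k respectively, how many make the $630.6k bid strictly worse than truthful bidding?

6

The deviation hurts exactly when the highest competing bid lies strictly between $630.6k and $705.3k — underbidding then forfeits a profitable win.
$673.8k: inside the interval → strictly worse (loss $31.5k).
$653.6k: inside the interval → strictly worse (loss $51.7k).
$652k: inside the interval → strictly worse (loss $53.3k).
$673.3k: inside the interval → strictly worse (loss $32k).
$602.3k: below both → same outcome either way.
$636.1k: inside the interval → strictly worse (loss $69.2k).
$697.5k: inside the interval → strictly worse (loss $7.8k).
$749.5k: above both → same outcome either way.
Count: 6.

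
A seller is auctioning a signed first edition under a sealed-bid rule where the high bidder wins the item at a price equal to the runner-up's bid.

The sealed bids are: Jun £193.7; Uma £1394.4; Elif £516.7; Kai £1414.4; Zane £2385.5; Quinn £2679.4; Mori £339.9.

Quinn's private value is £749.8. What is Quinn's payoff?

Highest bid: Quinn at £2679.4, so Quinn wins.
Second-highest bid: Zane at £2385.5 — that is the price the winner pays.
Quinn's payoff = value − price = £749.8 − £2385.5 = −£1635.7.

−£1635.7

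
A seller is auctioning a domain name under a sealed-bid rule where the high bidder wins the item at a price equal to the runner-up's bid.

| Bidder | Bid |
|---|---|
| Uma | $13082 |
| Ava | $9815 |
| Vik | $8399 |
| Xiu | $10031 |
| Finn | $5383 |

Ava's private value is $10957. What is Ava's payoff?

Highest bid: Uma at $13082, so Uma wins.
Second-highest bid: Xiu at $10031 — that is the price the winner pays.
Ava did not win, so Ava pays nothing and receives nothing: payoff $0.

$0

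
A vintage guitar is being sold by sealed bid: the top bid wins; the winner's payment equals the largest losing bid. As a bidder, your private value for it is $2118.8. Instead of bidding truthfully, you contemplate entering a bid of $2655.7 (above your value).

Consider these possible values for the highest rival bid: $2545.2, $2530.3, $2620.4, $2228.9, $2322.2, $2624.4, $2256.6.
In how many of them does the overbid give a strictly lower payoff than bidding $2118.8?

The deviation hurts exactly when the highest competing bid lies strictly between $2118.8 and $2655.7 — overbidding then wins at a price above your value.
$2545.2: inside the interval → strictly worse (loss $426.4).
$2530.3: inside the interval → strictly worse (loss $411.5).
$2620.4: inside the interval → strictly worse (loss $501.6).
$2228.9: inside the interval → strictly worse (loss $110.1).
$2322.2: inside the interval → strictly worse (loss $203.4).
$2624.4: inside the interval → strictly worse (loss $505.6).
$2256.6: inside the interval → strictly worse (loss $137.8).
Count: 7.

7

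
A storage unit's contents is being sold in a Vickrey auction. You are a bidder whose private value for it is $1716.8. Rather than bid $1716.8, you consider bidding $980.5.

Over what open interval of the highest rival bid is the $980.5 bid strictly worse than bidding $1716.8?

($980.5, $1716.8)

If the competing bid is below $980.5, both bids win at the same price — no difference.
If it is above $1716.8, both bids lose — no difference.
If it lies strictly between $980.5 and $1716.8, bidding your value wins at a price below your value (positive payoff) while bidding $980.5 loses (payoff 0).
So the deviation strictly hurts on the open interval ($980.5, $1716.8).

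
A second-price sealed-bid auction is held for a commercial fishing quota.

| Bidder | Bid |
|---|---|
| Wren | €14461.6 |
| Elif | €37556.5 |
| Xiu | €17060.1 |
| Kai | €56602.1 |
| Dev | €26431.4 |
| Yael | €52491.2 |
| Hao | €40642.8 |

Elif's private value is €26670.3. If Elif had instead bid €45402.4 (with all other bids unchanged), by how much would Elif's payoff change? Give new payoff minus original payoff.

The highest bid among the other bidders is €56602.1; Elif's bid doesn't change that.
Original bid €37556.5: Elif is not highest (top rival bid is €56602.1); payoff €0.
Alternative bid €45402.4: Elif is not highest (top rival bid is €56602.1); payoff €0.
Change in payoff = €0 − (€0) = €0.

€0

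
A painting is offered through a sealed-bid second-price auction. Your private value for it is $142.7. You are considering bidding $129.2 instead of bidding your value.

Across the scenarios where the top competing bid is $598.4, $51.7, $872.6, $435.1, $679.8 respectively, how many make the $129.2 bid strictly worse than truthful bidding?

The deviation hurts exactly when the highest competing bid lies strictly between $129.2 and $142.7 — underbidding then forfeits a profitable win.
$598.4: above both → same outcome either way.
$51.7: below both → same outcome either way.
$872.6: above both → same outcome either way.
$435.1: above both → same outcome either way.
$679.8: above both → same outcome either way.
Count: 0.

0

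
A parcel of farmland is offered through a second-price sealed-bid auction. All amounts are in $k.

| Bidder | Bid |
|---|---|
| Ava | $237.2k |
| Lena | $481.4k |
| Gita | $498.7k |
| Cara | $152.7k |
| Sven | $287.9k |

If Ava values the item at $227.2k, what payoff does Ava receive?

$0k

Highest bid: Gita at $498.7k, so Gita wins.
Second-highest bid: Lena at $481.4k — that is the price the winner pays.
Ava did not win, so Ava pays nothing and receives nothing: payoff $0k.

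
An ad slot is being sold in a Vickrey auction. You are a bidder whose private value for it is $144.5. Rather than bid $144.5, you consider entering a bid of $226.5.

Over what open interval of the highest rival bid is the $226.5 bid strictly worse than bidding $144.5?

If the competing bid is below $144.5, both bids win at the same price — no difference.
If it is above $226.5, both bids lose — no difference.
If it lies strictly between $144.5 and $226.5, bidding your value loses (payoff 0) while bidding $226.5 wins at a price above your value (payoff negative).
So the deviation strictly hurts on the open interval ($144.5, $226.5).

($144.5, $226.5)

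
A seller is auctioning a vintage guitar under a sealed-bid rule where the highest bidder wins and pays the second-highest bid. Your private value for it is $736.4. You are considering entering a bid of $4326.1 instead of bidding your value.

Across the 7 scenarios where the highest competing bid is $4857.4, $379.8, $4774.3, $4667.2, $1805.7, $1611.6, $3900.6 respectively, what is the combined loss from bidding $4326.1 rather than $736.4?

$5108.7

The deviation costs you only when the competing bid falls strictly between $736.4 and $4326.1; elsewhere both bids give the same outcome.
$4857.4: outcomes coincide → loss $0.
$379.8: outcomes coincide → loss $0.
$4774.3: outcomes coincide → loss $0.
$4667.2: outcomes coincide → loss $0.
$1805.7: truthful payoff $0, deviation payoff −$1069.3 → loss $1069.3.
$1611.6: truthful payoff $0, deviation payoff −$875.2 → loss $875.2.
$3900.6: truthful payoff $0, deviation payoff −$3164.2 → loss $3164.2.
Total loss = $1069.3 + $875.2 + $3164.2 = $5108.7.
Truthful bidding weakly dominates here: raising your bid can only win items priced above your value, and lowering it can only forfeit items priced below.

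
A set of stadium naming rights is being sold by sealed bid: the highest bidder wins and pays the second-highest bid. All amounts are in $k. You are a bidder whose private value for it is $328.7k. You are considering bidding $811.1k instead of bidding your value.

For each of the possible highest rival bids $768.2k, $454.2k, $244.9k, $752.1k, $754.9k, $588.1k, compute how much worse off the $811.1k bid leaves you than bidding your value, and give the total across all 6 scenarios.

The deviation costs you only when the competing bid falls strictly between $328.7k and $811.1k; elsewhere both bids give the same outcome.
$768.2k: truthful payoff $0k, deviation payoff −$439.5k → loss $439.5k.
$454.2k: truthful payoff $0k, deviation payoff −$125.5k → loss $125.5k.
$244.9k: outcomes coincide → loss $0k.
$752.1k: truthful payoff $0k, deviation payoff −$423.4k → loss $423.4k.
$754.9k: truthful payoff $0k, deviation payoff −$426.2k → loss $426.2k.
$588.1k: truthful payoff $0k, deviation payoff −$259.4k → loss $259.4k.
Total loss = $439.5k + $125.5k + $423.4k + $426.2k + $259.4k = $1674k.

$1674k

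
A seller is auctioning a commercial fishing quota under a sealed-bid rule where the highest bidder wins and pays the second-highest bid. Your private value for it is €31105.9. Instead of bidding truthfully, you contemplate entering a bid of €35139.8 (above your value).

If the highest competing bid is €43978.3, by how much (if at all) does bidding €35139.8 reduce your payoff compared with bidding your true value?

Bidding your value €31105.9: you lose (since €31105.9 < €43978.3). Payoff €0.
Bidding €35139.8: you lose. Payoff €0.
Difference = €0 − €0 = €0; both bids lead to the same outcome because the competing bid is above both your value and your alternative bid.
Truthful bidding weakly dominates here: raising your bid can only win items priced above your value, and lowering it can only forfeit items priced below.

€0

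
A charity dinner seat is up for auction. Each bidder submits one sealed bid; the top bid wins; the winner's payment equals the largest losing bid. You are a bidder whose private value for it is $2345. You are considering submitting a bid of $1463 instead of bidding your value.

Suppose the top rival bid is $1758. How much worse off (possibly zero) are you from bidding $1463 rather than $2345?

Bidding your value $2345: you win (since $2345 > $1758) and pay $1758. Payoff $587.
Bidding $1463: you lose. Payoff $0.
The competing bid $1758 lies between your shaded bid and your value, so underbidding forfeits an item you could have won at a profitable price.
Loss from deviating = $587 − ($0) = $587.

$587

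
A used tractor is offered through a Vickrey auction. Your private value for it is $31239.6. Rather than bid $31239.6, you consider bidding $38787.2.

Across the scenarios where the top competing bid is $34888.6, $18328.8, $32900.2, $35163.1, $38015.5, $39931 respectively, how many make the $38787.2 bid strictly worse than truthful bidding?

4

The deviation hurts exactly when the highest competing bid lies strictly between $31239.6 and $38787.2 — overbidding then wins at a price above your value.
$34888.6: inside the interval → strictly worse (loss $3649).
$18328.8: below both → same outcome either way.
$32900.2: inside the interval → strictly worse (loss $1660.6).
$35163.1: inside the interval → strictly worse (loss $3923.5).
$38015.5: inside the interval → strictly worse (loss $6775.9).
$39931: above both → same outcome either way.
Count: 4.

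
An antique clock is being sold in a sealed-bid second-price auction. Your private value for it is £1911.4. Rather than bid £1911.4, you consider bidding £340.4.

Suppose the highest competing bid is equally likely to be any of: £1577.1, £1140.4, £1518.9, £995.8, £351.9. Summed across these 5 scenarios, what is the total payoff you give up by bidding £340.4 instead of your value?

The deviation costs you only when the competing bid falls strictly between £340.4 and £1911.4; elsewhere both bids give the same outcome.
£1577.1: truthful payoff £334.3, deviation payoff £0 → loss £334.3.
£1140.4: truthful payoff £771, deviation payoff £0 → loss £771.
£1518.9: truthful payoff £392.5, deviation payoff £0 → loss £392.5.
£995.8: truthful payoff £915.6, deviation payoff £0 → loss £915.6.
£351.9: truthful payoff £1559.5, deviation payoff £0 → loss £1559.5.
Total loss = £334.3 + £771 + £392.5 + £915.6 + £1559.5 = £3972.9.

£3972.9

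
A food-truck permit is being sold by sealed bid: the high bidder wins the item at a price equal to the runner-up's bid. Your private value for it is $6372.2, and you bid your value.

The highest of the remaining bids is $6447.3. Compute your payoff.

Your bid $6372.2 is below the highest competing bid $6447.3, so you lose.
A losing bidder pays nothing and receives nothing: payoff = $0.

$0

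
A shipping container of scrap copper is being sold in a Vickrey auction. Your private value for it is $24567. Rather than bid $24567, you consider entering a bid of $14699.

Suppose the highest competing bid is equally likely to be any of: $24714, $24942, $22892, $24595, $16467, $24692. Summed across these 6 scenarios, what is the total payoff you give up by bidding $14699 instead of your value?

The deviation costs you only when the competing bid falls strictly between $14699 and $24567; elsewhere both bids give the same outcome.
$24714: outcomes coincide → loss $0.
$24942: outcomes coincide → loss $0.
$22892: truthful payoff $1675, deviation payoff $0 → loss $1675.
$24595: outcomes coincide → loss $0.
$16467: truthful payoff $8100, deviation payoff $0 → loss $8100.
$24692: outcomes coincide → loss $0.
Total loss = $1675 + $8100 = $9775.
Because the price is fixed by the runner-up's bid, deviating from your value can only change a good outcome into a bad one — never the reverse.

$9775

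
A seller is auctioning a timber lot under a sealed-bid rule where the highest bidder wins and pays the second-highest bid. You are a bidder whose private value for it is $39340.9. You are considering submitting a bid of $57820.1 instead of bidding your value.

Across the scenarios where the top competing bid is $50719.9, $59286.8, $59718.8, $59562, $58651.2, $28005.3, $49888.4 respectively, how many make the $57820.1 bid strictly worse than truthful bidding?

2

The deviation hurts exactly when the highest competing bid lies strictly between $39340.9 and $57820.1 — overbidding then wins at a price above your value.
$50719.9: inside the interval → strictly worse (loss $11379).
$59286.8: above both → same outcome either way.
$59718.8: above both → same outcome either way.
$59562: above both → same outcome either way.
$58651.2: above both → same outcome either way.
$28005.3: below both → same outcome either way.
$49888.4: inside the interval → strictly worse (loss $10547.5).
Count: 2.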